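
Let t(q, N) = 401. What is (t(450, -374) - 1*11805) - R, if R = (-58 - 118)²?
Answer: -42380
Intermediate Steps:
R = 30976 (R = (-176)² = 30976)
(t(450, -374) - 1*11805) - R = (401 - 1*11805) - 1*30976 = (401 - 11805) - 30976 = -11404 - 30976 = -42380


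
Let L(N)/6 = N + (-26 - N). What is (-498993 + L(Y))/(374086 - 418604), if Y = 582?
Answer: 499149/44518 ≈ 11.212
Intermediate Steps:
L(N) = -156 (L(N) = 6*(N + (-26 - N)) = 6*(-26) = -156)
(-498993 + L(Y))/(374086 - 418604) = (-498993 - 156)/(374086 - 418604) = -499149/(-44518) = -499149*(-1/44518) = 499149/44518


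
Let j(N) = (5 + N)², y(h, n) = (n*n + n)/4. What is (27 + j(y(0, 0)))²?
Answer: 2704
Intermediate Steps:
y(h, n) = n/4 + n²/4 (y(h, n) = (n² + n)*(¼) = (n + n²)*(¼) = n/4 + n²/4)
(27 + j(y(0, 0)))² = (27 + (5 + (¼)*0*(1 + 0))²)² = (27 + (5 + (¼)*0*1)²)² = (27 + (5 + 0)²)² = (27 + 5²)² = (27 + 25)² = 52² = 2704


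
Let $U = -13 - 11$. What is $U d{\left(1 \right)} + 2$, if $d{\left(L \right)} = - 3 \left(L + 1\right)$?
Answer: $146$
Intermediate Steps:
$U = -24$
$d{\left(L \right)} = -3 - 3 L$ ($d{\left(L \right)} = - 3 \left(1 + L\right) = -3 - 3 L$)
$U d{\left(1 \right)} + 2 = - 24 \left(-3 - 3\right) + 2 = \left(-24\right) \left(-6\right) + 2 = 144 + 2 = 146$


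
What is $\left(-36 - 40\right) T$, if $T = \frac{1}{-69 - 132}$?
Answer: $\frac{76}{201} \approx 0.37811$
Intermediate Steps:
$T = - \frac{1}{201}$ ($T = \frac{1}{-201} = - \frac{1}{201} \approx -0.0049751$)
$\left(-36 - 40\right) T = \left(-36 - 40\right) \left(- \frac{1}{201}\right) = \left(-76\right) \left(- \frac{1}{201}\right) = \frac{76}{201}$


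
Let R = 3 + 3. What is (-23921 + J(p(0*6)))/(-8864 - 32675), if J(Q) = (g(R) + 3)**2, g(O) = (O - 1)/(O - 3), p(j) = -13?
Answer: 215093/373851 ≈ 0.57534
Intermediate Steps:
R = 6
g(O) = (-1 + O)/(-3 + O)
J(Q) = 196/9 (J(Q) = ((-1 + 6)/(-3 + 6) + 3)**2 = (5/3 + 3)**2 = (14/3)**2 = 196/9)
(-23921 + J(p(0*6)))/(-8864 - 32675) = (-23921 + 196/9)/(-8864 - 32675) = -215093/9/(-41539) = -215093/9*(-1/41539) = 215093/373851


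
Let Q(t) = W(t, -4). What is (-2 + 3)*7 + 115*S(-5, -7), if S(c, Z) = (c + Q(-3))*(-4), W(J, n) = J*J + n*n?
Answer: -9193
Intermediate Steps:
W(J, n) = J² + n²
Q(t) = 16 + t² (Q(t) = t² + (-4)² = t² + 16 = 16 + t²)
S(c, Z) = -100 - 4*c (S(c, Z) = (c + (16 + (-3)²))*(-4) = (c + (16 + 9))*(-4) = (c + 25)*(-4) = (25 + c)*(-4) = -100 - 4*c)
(-2 + 3)*7 + 115*S(-5, -7) = (-2 + 3)*7 + 115*(-100 - 4*(-5)) = 1*7 + 115*(-100 + 20) = 7 + 115*(-80) = 7 - 9200 = -9193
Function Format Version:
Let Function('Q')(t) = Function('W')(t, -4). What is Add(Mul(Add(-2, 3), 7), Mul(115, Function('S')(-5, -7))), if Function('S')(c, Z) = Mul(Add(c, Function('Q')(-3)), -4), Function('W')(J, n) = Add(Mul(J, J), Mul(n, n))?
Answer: -9193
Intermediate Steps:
Function('W')(J, n) = Add(Pow(J, 2), Pow(n, 2))
Function('Q')(t) = Add(16, Pow(t, 2)) (Function('Q')(t) = Add(Pow(t, 2), Pow(-4, 2)) = Add(Pow(t, 2), 16) = Add(16, Pow(t, 2)))
Function('S')(c, Z) = Add(-100, Mul(-4, c)) (Function('S')(c, Z) = Mul(Add(c, Add(16, Pow(-3, 2))), -4) = Mul(Add(c, Add(16, 9)), -4) = Mul(Add(c, 25), -4) = Mul(Add(25, c), -4) = Add(-100, Mul(-4, c)))
Add(Mul(Add(-2, 3), 7), Mul(115, Function('S')(-5, -7))) = Add(Mul(Add(-2, 3), 7), Mul(115, Add(-100, Mul(-4, -5)))) = Add(Mul(1, 7), Mul(115, Add(-100, 20))) = Add(7, Mul(115, -80)) = Add(7, -9200) = -9193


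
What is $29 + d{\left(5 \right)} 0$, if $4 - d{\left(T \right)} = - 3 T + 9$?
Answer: $29$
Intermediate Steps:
$d{\left(T \right)} = -5 + 3 T$ ($d{\left(T \right)} = 4 - \left(- 3 T + 9\right) = 4 - \left(9 - 3 T\right) = 4 + \left(-9 + 3 T\right) = -5 + 3 T$)
$29 + d{\left(5 \right)} 0 = 29 + \left(-5 + 3 \cdot 5\right) 0 = 29 + \left(-5 + 15\right) 0 = 29 + 10 \cdot 0 = 29 + 0 = 29$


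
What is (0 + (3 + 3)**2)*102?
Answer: 3672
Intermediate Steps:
(0 + (3 + 3)**2)*102 = (0 + 6**2)*102 = (0 + 36)*102 = 36*102 = 3672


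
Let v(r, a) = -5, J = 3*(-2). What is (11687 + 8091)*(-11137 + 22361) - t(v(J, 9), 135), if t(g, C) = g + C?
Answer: 221988142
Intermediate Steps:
J = -6
t(g, C) = C + g
(11687 + 8091)*(-11137 + 22361) - t(v(J, 9), 135) = (11687 + 8091)*(-11137 + 22361) - (135 - 5) = 19778*11224 - 1*130 = 221988272 - 130 = 221988142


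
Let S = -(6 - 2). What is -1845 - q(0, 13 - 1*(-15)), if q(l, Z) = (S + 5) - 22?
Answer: -1824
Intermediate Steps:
S = -4 (S = -1*4 = -4)
q(l, Z) = -21 (q(l, Z) = (-4 + 5) - 22 = 1 - 22 = -21)
-1845 - q(0, 13 - 1*(-15)) = -1845 - 1*(-21) = -1845 + 21 = -1824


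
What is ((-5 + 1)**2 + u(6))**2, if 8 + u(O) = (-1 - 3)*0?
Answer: 64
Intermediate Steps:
u(O) = -8 (u(O) = -8 + (-1 - 3)*0 = -8 - 4*0 = -8 + 0 = -8)
((-5 + 1)**2 + u(6))**2 = ((-5 + 1)**2 - 8)**2 = ((-4)**2 - 8)**2 = (16 - 8)**2 = 8**2 = 64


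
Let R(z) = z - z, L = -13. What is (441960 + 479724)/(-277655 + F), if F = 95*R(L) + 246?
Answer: -921684/277409 ≈ -3.3225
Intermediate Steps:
R(z) = 0
F = 246 (F = 95*0 + 246 = 0 + 246 = 246)
(441960 + 479724)/(-277655 + F) = (441960 + 479724)/(-277655 + 246) = 921684/(-277409) = 921684*(-1/277409) = -921684/277409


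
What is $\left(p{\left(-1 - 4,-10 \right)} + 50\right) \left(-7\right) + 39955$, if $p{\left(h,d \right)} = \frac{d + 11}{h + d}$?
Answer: $\frac{594082}{15} \approx 39605.0$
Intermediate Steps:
$p{\left(h,d \right)} = \frac{11 + d}{d + h}$
$\left(p{\left(-1 - 4,-10 \right)} + 50\right) \left(-7\right) + 39955 = \left(\frac{11 - 10}{-10 - 5} + 50\right) \left(-7\right) + 39955 = \left(\frac{1}{-10 - 5} \cdot 1 + 50\right) \left(-7\right) + 39955 = \left(\frac{1}{-15} \cdot 1 + 50\right) \left(-7\right) + 39955 = \left(\left(- \frac{1}{15}\right) 1 + 50\right) \left(-7\right) + 39955 = \left(- \frac{1}{15} + 50\right) \left(-7\right) + 39955 = \frac{749}{15} \left(-7\right) + 39955 = - \frac{5243}{15} + 39955 = \frac{594082}{15}$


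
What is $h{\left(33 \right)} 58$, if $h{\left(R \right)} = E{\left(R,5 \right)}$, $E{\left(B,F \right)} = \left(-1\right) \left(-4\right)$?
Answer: $232$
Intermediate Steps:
$E{\left(B,F \right)} = 4$
$h{\left(R \right)} = 4$
$h{\left(33 \right)} 58 = 4 \cdot 58 = 232$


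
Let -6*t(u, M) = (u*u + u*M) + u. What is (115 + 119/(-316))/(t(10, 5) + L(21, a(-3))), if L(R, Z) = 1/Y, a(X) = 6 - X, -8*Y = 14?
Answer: -760641/180752 ≈ -4.2082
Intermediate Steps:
Y = -7/4 (Y = -⅛*14 = -7/4 ≈ -1.7500)
t(u, M) = -u/6 - u²/6 - M*u/6 (t(u, M) = -((u*u + u*M) + u)/6 = -((u² + M*u) + u)/6 = -(u + u² + M*u)/6 = -u/6 - u²/6 - M*u/6)
L(R, Z) = -4/7 (L(R, Z) = 1/(-7/4) = -4/7)
(115 + 119/(-316))/(t(10, 5) + L(21, a(-3))) = (115 + 119/(-316))/(-⅙*10*(1 + 5 + 10) - 4/7) = (115 + 119*(-1/316))/(-⅙*10*16 - 4/7) = (115 - 119/316)/(-80/3 - 4/7) = 36221/(316*(-572/21)) = (36221/316)*(-21/572) = -760641/180752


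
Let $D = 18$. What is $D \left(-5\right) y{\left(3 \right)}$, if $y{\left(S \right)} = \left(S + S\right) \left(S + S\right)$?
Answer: $-3240$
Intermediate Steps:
$y{\left(S \right)} = 4 S^{2}$ ($y{\left(S \right)} = 2 S 2 S = 4 S^{2}$)
$D \left(-5\right) y{\left(3 \right)} = 18 \left(-5\right) 4 \cdot 3^{2} = - 90 \cdot 4 \cdot 9 = \left(-90\right) 36 = -3240$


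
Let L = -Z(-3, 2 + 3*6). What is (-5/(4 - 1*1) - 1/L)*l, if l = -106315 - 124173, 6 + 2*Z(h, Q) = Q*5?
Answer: 1137728/3 ≈ 3.7924e+5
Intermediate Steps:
Z(h, Q) = -3 + 5*Q/2 (Z(h, Q) = -3 + (Q*5)/2 = -3 + (5*Q)/2 = -3 + 5*Q/2)
l = -230488
L = -47 (L = -(-3 + 5*(2 + 3*6)/2) = -(-3 + 5*(2 + 18)/2) = -(-3 + (5/2)*20) = -(-3 + 50) = -1*47 = -47)
(-5/(4 - 1*1) - 1/L)*l = (-5/(4 - 1*1) - 1/(-47))*(-230488) = (-5/(4 - 1) - 1*(-1/47))*(-230488) = (-5/3 + 1/47)*(-230488) = -232/141*(-230488) = 1137728/3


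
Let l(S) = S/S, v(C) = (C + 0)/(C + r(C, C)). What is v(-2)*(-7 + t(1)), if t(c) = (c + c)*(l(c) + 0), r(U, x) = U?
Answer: -5/2 ≈ -2.5000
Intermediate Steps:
v(C) = 1/2 (v(C) = (C + 0)/(C + C) = C/((2*C)) = C*(1/(2*C)) = 1/2)
l(S) = 1
t(c) = 2*c (t(c) = (c + c)*(1 + 0) = (2*c)*1 = 2*c)
v(-2)*(-7 + t(1)) = (-7 + 2*1)/2 = (-7 + 2)/2 = (1/2)*(-5) = -5/2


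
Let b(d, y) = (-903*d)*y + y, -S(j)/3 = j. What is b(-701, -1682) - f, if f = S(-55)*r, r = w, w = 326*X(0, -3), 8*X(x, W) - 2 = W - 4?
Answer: -4258716437/4 ≈ -1.0647e+9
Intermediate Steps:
S(j) = -3*j
X(x, W) = -1/4 + W/8 (X(x, W) = 1/4 + (W - 4)/8 = 1/4 + (-4 + W)/8 = 1/4 + (-1/2 + W/8) = -1/4 + W/8)
w = -815/4 (w = 326*(-1/4 + (1/8)*(-3)) = 326*(-1/4 - 3/8) = 326*(-5/8) = -815/4 ≈ -203.75)
b(d, y) = y - 903*d*y (b(d, y) = -903*d*y + y = y - 903*d*y)
r = -815/4 ≈ -203.75
f = -134475/4 (f = -3*(-55)*(-815/4) = 165*(-815/4) = -134475/4 ≈ -33619.)
b(-701, -1682) - f = -1682*(1 - 903*(-701)) - 1*(-134475/4) = -1682*(1 + 633003) + 134475/4 = -1682*633004 + 134475/4 = -1064712728 + 134475/4 = -4258716437/4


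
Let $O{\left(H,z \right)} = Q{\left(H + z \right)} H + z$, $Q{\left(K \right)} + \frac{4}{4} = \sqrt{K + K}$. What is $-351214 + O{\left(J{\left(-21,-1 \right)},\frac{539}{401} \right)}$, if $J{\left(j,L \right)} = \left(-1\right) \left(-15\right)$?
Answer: $- \frac{140842290}{401} + \frac{30 \sqrt{1314077}}{401} \approx -3.5114 \cdot 10^{5}$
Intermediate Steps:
$J{\left(j,L \right)} = 15$
$Q{\left(K \right)} = -1 + \sqrt{2} \sqrt{K}$ ($Q{\left(K \right)} = -1 + \sqrt{K + K} = -1 + \sqrt{2 K} = -1 + \sqrt{2} \sqrt{K}$)
$O{\left(H,z \right)} = z + H \left(-1 + \sqrt{2} \sqrt{H + z}\right)$ ($O{\left(H,z \right)} = \left(-1 + \sqrt{2} \sqrt{H + z}\right) H + z = H \left(-1 + \sqrt{2} \sqrt{H + z}\right) + z = z + H \left(-1 + \sqrt{2} \sqrt{H + z}\right)$)
$-351214 + O{\left(J{\left(-21,-1 \right)},\frac{539}{401} \right)} = -351214 + \left(\frac{539}{401} + 15 \left(-1 + \sqrt{2 \cdot 15 + 2 \cdot \frac{539}{401}}\right)\right) = -351214 + \left(539 \cdot \frac{1}{401} + 15 \left(-1 + \sqrt{30 + 2 \cdot 539 \cdot \frac{1}{401}}\right)\right) = -351214 + \left(\frac{539}{401} + 15 \left(-1 + \sqrt{30 + 2 \cdot \frac{539}{401}}\right)\right) = -351214 + \left(\frac{539}{401} + 15 \left(-1 + \sqrt{30 + \frac{1078}{401}}\right)\right) = -351214 + \left(\frac{539}{401} + 15 \left(-1 + \sqrt{\frac{13108}{401}}\right)\right) = -351214 + \left(\frac{539}{401} + 15 \left(-1 + \frac{2 \sqrt{1314077}}{401}\right)\right) = -351214 - \left(\frac{5476}{401} - \frac{30 \sqrt{1314077}}{401}\right) = - \frac{140842290}{401} + \frac{30 \sqrt{1314077}}{401}$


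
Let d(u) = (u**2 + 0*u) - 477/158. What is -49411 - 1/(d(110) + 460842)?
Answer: -3692205302707/74724359 ≈ -49411.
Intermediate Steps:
d(u) = -477/158 + u**2 (d(u) = (u**2 + 0) - 477*1/158 = u**2 - 477/158 = -477/158 + u**2)
-49411 - 1/(d(110) + 460842) = -49411 - 1/((-477/158 + 110**2) + 460842) = -49411 - 1/((-477/158 + 12100) + 460842) = -49411 - 1/(1911323/158 + 460842) = -49411 - 1/74724359/158 = -49411 - 1*158/74724359 = -49411 - 158/74724359 = -3692205302707/74724359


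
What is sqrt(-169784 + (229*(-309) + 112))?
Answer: I*sqrt(240433) ≈ 490.34*I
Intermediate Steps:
sqrt(-169784 + (229*(-309) + 112)) = sqrt(-169784 + (-70761 + 112)) = sqrt(-169784 - 70649) = sqrt(-240433) = I*sqrt(240433)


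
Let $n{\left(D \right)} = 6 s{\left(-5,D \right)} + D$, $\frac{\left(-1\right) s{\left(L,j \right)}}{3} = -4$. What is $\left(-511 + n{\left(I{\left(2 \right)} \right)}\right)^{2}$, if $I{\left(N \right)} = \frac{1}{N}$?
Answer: $\frac{769129}{4} \approx 1.9228 \cdot 10^{5}$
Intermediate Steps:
$s{\left(L,j \right)} = 12$ ($s{\left(L,j \right)} = \left(-3\right) \left(-4\right) = 12$)
$n{\left(D \right)} = 72 + D$ ($n{\left(D \right)} = 6 \cdot 12 + D = 72 + D$)
$\left(-511 + n{\left(I{\left(2 \right)} \right)}\right)^{2} = \left(-511 + \left(72 + \frac{1}{2}\right)\right)^{2} = \left(-511 + \frac{145}{2}\right)^{2} = \left(- \frac{877}{2}\right)^{2} = \frac{769129}{4}$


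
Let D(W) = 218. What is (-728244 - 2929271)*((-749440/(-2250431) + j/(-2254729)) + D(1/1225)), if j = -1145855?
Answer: -4061395640499122042205/5074112038199 ≈ -8.0041e+8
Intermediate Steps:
(-728244 - 2929271)*((-749440/(-2250431) + j/(-2254729)) + D(1/1225)) = (-728244 - 2929271)*((-749440/(-2250431) - 1145855/(-2254729)) + 218) = -3657515*((-749440*(-1/2250431) - 1145855*(-1/2254729)) + 218) = -3657515*((749440/2250431 + 1145855/2254729) + 218) = -3657515*(4268451715265/5074112038199 + 218) = -3657515*1110424876042647/5074112038199 = -4061395640499122042205/5074112038199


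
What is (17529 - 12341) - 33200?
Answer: -28012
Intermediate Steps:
(17529 - 12341) - 33200 = 5188 - 33200 = -28012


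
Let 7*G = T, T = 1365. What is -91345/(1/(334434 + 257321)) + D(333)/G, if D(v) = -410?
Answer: -2108100558607/39 ≈ -5.4054e+10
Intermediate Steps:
G = 195 (G = (⅐)*1365 = 195)
-91345/(1/(334434 + 257321)) + D(333)/G = -91345/(1/(334434 + 257321)) - 410/195 = -91345/(1/591755) - 410*1/195 = -91345/1/591755 - 82/39 = -91345*591755 - 82/39 = -54053860475 - 82/39 = -2108100558607/39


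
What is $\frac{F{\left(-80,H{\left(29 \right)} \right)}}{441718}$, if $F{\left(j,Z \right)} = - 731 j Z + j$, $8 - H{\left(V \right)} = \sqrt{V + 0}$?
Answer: $\frac{233880}{220859} - \frac{29240 \sqrt{29}}{220859} \approx 0.346$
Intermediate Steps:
$H{\left(V \right)} = 8 - \sqrt{V}$ ($H{\left(V \right)} = 8 - \sqrt{V + 0} = 8 - \sqrt{V}$)
$F{\left(j,Z \right)} = j - 731 Z j$ ($F{\left(j,Z \right)} = - 731 Z j + j = j - 731 Z j$)
$\frac{F{\left(-80,H{\left(29 \right)} \right)}}{441718} = \frac{\left(-80\right) \left(1 - 731 \left(8 - \sqrt{29}\right)\right)}{441718} = - 80 \left(1 - \left(5848 - 731 \sqrt{29}\right)\right) \frac{1}{441718} = - 80 \left(-5847 + 731 \sqrt{29}\right) \frac{1}{441718} = \left(467760 - 58480 \sqrt{29}\right) \frac{1}{441718} = \frac{233880}{220859} - \frac{29240 \sqrt{29}}{220859}$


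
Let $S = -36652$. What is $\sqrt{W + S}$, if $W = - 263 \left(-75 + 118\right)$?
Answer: $219 i \approx 219.0 i$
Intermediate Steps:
$W = -11309$ ($W = \left(-263\right) 43 = -11309$)
$\sqrt{W + S} = \sqrt{-11309 - 36652} = \sqrt{-47961} = 219 i$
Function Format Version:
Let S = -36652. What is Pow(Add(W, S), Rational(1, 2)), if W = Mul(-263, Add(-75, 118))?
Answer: Mul(219, I) ≈ Mul(219.00, I)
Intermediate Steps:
W = -11309 (W = Mul(-263, 43) = -11309)
Pow(Add(W, S), Rational(1, 2)) = Pow(Add(-11309, -36652), Rational(1, 2)) = Pow(-47961, Rational(1, 2)) = Mul(219, I)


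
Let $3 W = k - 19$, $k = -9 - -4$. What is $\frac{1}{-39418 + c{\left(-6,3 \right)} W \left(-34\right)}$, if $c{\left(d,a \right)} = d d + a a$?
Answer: $- \frac{1}{27178} \approx -3.6794 \cdot 10^{-5}$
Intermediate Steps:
$k = -5$ ($k = -9 + 4 = -5$)
$W = -8$ ($W = \frac{-5 - 19}{3} = \frac{1}{3} \left(-24\right) = -8$)
$c{\left(d,a \right)} = a^{2} + d^{2}$ ($c{\left(d,a \right)} = d^{2} + a^{2} = a^{2} + d^{2}$)
$\frac{1}{-39418 + c{\left(-6,3 \right)} W \left(-34\right)} = \frac{1}{-39418 + \left(3^{2} + \left(-6\right)^{2}\right) \left(-8\right) \left(-34\right)} = \frac{1}{-39418 + \left(9 + 36\right) \left(-8\right) \left(-34\right)} = \frac{1}{-39418 + 45 \left(-8\right) \left(-34\right)} = \frac{1}{-39418 - -12240} = \frac{1}{-39418 + 12240} = \frac{1}{-27178} = - \frac{1}{27178}$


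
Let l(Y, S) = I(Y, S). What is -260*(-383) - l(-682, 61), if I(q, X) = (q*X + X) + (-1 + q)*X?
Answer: 182784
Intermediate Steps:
I(q, X) = X + X*q + X*(-1 + q) (I(q, X) = (X*q + X) + X*(-1 + q) = (X + X*q) + X*(-1 + q) = X + X*q + X*(-1 + q))
l(Y, S) = 2*S*Y
-260*(-383) - l(-682, 61) = -260*(-383) - 2*61*(-682) = 99580 - 1*(-83204) = 99580 + 83204 = 182784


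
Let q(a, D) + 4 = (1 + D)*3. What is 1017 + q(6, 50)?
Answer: 1166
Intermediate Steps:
q(a, D) = -1 + 3*D (q(a, D) = -4 + (1 + D)*3 = -4 + (3 + 3*D) = -1 + 3*D)
1017 + q(6, 50) = 1017 + (-1 + 3*50) = 1017 + (-1 + 150) = 1017 + 149 = 1166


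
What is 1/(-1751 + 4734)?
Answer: 1/2983 ≈ 0.00033523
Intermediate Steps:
1/(-1751 + 4734) = 1/2983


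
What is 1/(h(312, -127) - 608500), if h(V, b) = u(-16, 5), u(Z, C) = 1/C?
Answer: -5/3042499 ≈ -1.6434e-6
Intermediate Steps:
h(V, b) = 1/5
1/(h(312, -127) - 608500) = 1/(1/5 - 608500) = 1/(-3042499/5) = -5/3042499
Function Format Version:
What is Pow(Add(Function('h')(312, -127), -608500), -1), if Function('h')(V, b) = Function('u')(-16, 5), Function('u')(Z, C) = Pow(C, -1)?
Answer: Rational(-5, 3042499) ≈ -1.6434e-6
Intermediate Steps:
Function('h')(V, b) = Rational(1, 5) (Function('h')(V, b) = Pow(5, -1) = Rational(1, 5))
Pow(Add(Function('h')(312, -127), -608500), -1) = Pow(Add(Rational(1, 5), -608500), -1) = Pow(Rational(-3042499, 5), -1) = Rational(-5, 3042499)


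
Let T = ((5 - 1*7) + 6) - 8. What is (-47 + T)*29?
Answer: -1479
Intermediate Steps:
T = -4 (T = ((5 - 7) + 6) - 8 = (-2 + 6) - 8 = 4 - 8 = -4)
(-47 + T)*29 = (-47 - 4)*29 = -51*29 = -1479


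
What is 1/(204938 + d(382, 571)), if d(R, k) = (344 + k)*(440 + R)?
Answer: 1/957068 ≈ 1.0449e-6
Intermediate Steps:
1/(204938 + d(382, 571)) = 1/(204938 + (151360 + 344*382 + 440*571 + 382*571)) = 1/(204938 + (151360 + 131408 + 251240 + 218122)) = 1/(204938 + 752130) = 1/957068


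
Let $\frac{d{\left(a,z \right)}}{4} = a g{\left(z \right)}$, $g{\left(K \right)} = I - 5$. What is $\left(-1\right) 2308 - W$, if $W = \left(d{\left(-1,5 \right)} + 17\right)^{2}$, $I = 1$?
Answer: $-3397$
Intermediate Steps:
$g{\left(K \right)} = -4$ ($g{\left(K \right)} = 1 - 5 = -4$)
$d{\left(a,z \right)} = - 16 a$ ($d{\left(a,z \right)} = 4 a \left(-4\right) = 4 \left(- 4 a\right) = - 16 a$)
$W = 1089$ ($W = \left(\left(-16\right) \left(-1\right) + 17\right)^{2} = \left(16 + 17\right)^{2} = 33^{2} = 1089$)
$\left(-1\right) 2308 - W = \left(-1\right) 2308 - 1089 = -2308 - 1089 = -3397$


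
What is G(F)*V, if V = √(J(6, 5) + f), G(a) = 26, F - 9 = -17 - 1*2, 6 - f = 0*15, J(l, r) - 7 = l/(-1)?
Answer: 26*√7 ≈ 68.790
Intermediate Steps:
J(l, r) = 7 - l (J(l, r) = 7 + l/(-1) = 7 + l*(-1) = 7 - l)
f = 6 (f = 6 - 0*15 = 6 - 1*0 = 6 + 0 = 6)
F = -10 (F = 9 + (-17 - 1*2) = 9 + (-17 - 2) = 9 - 19 = -10)
V = √7 (V = √((7 - 1*6) + 6) = √((7 - 6) + 6) = √(1 + 6) = √7 ≈ 2.6458)
G(F)*V = 26*√7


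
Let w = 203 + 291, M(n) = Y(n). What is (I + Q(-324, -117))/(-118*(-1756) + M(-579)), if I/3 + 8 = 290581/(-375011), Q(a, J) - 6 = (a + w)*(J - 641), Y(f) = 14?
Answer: -48331539401/77710529442 ≈ -0.62194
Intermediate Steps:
M(n) = 14
w = 494
Q(a, J) = 6 + (-641 + J)*(494 + a) (Q(a, J) = 6 + (a + 494)*(J - 641) = 6 + (494 + a)*(-641 + J) = 6 + (-641 + J)*(494 + a))
I = -9872007/375011 (I = -24 + 3*(290581/(-375011)) = -24 + 3*(290581*(-1/375011)) = -24 + 3*(-290581/375011) = -24 - 871743/375011 = -9872007/375011 ≈ -26.325)
(I + Q(-324, -117))/(-118*(-1756) + M(-579)) = (-9872007/375011 + (-316648 - 641*(-324) + 494*(-117) - 117*(-324)))/(-118*(-1756) + 14) = (-9872007/375011 + (-316648 + 207684 - 57798 + 37908))/(207208 + 14) = (-9872007/375011 - 128854)/207222 = -48331539401/375011*1/207222 = -48331539401/77710529442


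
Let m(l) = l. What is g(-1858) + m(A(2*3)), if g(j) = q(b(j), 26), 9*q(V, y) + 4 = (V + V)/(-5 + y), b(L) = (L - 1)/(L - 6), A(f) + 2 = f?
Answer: 628163/176148 ≈ 3.5661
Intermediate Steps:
A(f) = -2 + f
b(L) = (-1 + L)/(-6 + L)
q(V, y) = -4/9 + 2*V/(9*(-5 + y)) (q(V, y) = -4/9 + ((V + V)/(-5 + y))/9 = -4/9 + ((2*V)/(-5 + y))/9 = -4/9 + (2*V/(-5 + y))/9 = -4/9 + 2*V/(9*(-5 + y)))
g(j) = -4/9 + 2*(-1 + j)/(189*(-6 + j)) (g(j) = 2*(10 + (-1 + j)/(-6 + j) - 2*26)/(9*(-5 + 26)) = (2/9)*(10 + (-1 + j)/(-6 + j) - 52)/21 = (2/9)*(1/21)*(-42 + (-1 + j)/(-6 + j)) = -4/9 + 2*(-1 + j)/(189*(-6 + j)))
g(-1858) + m(A(2*3)) = 2*(251 - 41*(-1858))/(189*(-6 - 1858)) + (-2 + 2*3) = (2/189)*(251 + 76178)/(-1864) + (-2 + 6) = (2/189)*(-1/1864)*76429 + 4 = -76429/176148 + 4 = 628163/176148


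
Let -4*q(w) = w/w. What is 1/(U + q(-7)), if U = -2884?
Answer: -4/11537 ≈ -0.00034671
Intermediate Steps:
q(w) = -¼ (q(w) = -w/(4*w) = -¼*1 = -¼)
1/(U + q(-7)) = 1/(-2884 - ¼) = 1/(-11537/4) = -4/11537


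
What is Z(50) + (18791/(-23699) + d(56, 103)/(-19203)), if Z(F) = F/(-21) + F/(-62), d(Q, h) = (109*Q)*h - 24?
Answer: -1208739346890/32918313883 ≈ -36.719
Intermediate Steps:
d(Q, h) = -24 + 109*Q*h (d(Q, h) = 109*Q*h - 24 = -24 + 109*Q*h)
Z(F) = -83*F/1302 (Z(F) = F*(-1/21) + F*(-1/62) = -F/21 - F/62 = -83*F/1302)
Z(50) + (18791/(-23699) + d(56, 103)/(-19203)) = -83/1302*50 + (18791/(-23699) + (-24 + 109*56*103)/(-19203)) = -2075/651 + (18791*(-1/23699) + (-24 + 628712)*(-1/19203)) = -2075/651 + (-18791/23699 + 628688*(-1/19203)) = -2075/651 + (-18791/23699 - 628688/19203) = -2075/651 - 15260120485/455091897 = -1208739346890/32918313883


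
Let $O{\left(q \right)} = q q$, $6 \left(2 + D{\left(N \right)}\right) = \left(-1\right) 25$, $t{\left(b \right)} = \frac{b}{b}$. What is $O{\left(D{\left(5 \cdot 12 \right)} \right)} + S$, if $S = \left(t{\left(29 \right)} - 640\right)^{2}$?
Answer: $\frac{14700925}{36} \approx 4.0836 \cdot 10^{5}$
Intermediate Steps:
$t{\left(b \right)} = 1$
$D{\left(N \right)} = - \frac{37}{6}$ ($D{\left(N \right)} = -2 + \frac{\left(-1\right) 25}{6} = -2 + \frac{1}{6} \left(-25\right) = -2 - \frac{25}{6} = - \frac{37}{6}$)
$O{\left(q \right)} = q^{2}$
$S = 408321$ ($S = \left(1 - 640\right)^{2} = \left(-639\right)^{2} = 408321$)
$O{\left(D{\left(5 \cdot 12 \right)} \right)} + S = \left(- \frac{37}{6}\right)^{2} + 408321 = \frac{1369}{36} + 408321 = \frac{14700925}{36}$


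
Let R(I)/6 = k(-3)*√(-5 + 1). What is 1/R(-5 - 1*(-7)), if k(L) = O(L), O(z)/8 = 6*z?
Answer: I/1728 ≈ 0.0005787*I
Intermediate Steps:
O(z) = 48*z (O(z) = 8*(6*z) = 48*z)
k(L) = 48*L
R(I) = -1728*I (R(I) = 6*((48*(-3))*√(-5 + 1)) = 6*(-288*I) = -1728*I)
1/R(-5 - 1*(-7)) = 1/(-1728*I) = I/1728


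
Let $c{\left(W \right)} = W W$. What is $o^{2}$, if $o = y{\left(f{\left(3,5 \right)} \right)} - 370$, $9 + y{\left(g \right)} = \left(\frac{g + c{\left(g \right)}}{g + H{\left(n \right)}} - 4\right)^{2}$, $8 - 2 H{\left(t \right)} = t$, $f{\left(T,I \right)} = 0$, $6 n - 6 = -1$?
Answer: $131769$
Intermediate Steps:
$n = \frac{5}{6}$ ($n = 1 + \frac{1}{6} \left(-1\right) = 1 - \frac{1}{6} = \frac{5}{6} \approx 0.83333$)
$c{\left(W \right)} = W^{2}$
$H{\left(t \right)} = 4 - \frac{t}{2}$
$y{\left(g \right)} = -9 + \left(-4 + \frac{g + g^{2}}{\frac{43}{12} + g}\right)^{2}$ ($y{\left(g \right)} = -9 + \left(\frac{g + g^{2}}{g + \left(4 - \frac{5}{12}\right)} - 4\right)^{2} = -9 + \left(\frac{g + g^{2}}{g + \frac{43}{12}} - 4\right)^{2} = -9 + \left(\frac{g + g^{2}}{\frac{43}{12} + g} - 4\right)^{2} = -9 + \left(-4 + \frac{g + g^{2}}{\frac{43}{12} + g}\right)^{2}$)
$o = -363$ ($o = \left(-9 + \frac{16 \left(43 - 3 \cdot 0^{2} + 9 \cdot 0\right)^{2}}{\left(43 + 12 \cdot 0\right)^{2}}\right) - 370 = \left(-9 + \frac{16 \left(43 - 0 + 0\right)^{2}}{\left(43 + 0\right)^{2}}\right) - 370 = \left(-9 + \frac{16 \left(43 + 0 + 0\right)^{2}}{1849}\right) - 370 = \left(-9 + 16 \cdot \frac{1}{1849} \cdot 43^{2}\right) - 370 = \left(-9 + 16 \cdot \frac{1}{1849} \cdot 1849\right) - 370 = \left(-9 + 16\right) - 370 = 7 - 370 = -363$)
$o^{2} = \left(-363\right)^{2} = 131769$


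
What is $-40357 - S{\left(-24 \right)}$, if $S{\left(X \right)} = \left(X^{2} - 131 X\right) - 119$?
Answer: $-43958$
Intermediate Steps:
$S{\left(X \right)} = -119 + X^{2} - 131 X$
$-40357 - S{\left(-24 \right)} = -40357 - \left(-119 + \left(-24\right)^{2} - -3144\right) = -40357 - \left(-119 + 576 + 3144\right) = -40357 - 3601 = -43958$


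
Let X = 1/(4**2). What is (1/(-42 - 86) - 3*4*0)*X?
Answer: -1/2048 ≈ -0.00048828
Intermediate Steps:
X = 1/16 ≈ 0.062500
(1/(-42 - 86) - 3*4*0)*X = (1/(-42 - 86) - 3*4*0)*(1/16) = (1/(-128) - 12*0)*(1/16) = (-1/128 + 0)*(1/16) = -1/128*1/16 = -1/2048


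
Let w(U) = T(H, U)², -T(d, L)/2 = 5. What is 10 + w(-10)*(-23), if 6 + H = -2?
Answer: -2290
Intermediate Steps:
H = -8 (H = -6 - 2 = -8)
T(d, L) = -10 (T(d, L) = -2*5 = -10)
w(U) = 100 (w(U) = (-10)² = 100)
10 + w(-10)*(-23) = 10 + 100*(-23) = 10 - 2300 = -2290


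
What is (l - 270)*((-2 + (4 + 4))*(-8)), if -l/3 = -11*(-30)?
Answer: 60480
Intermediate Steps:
l = -990 (l = -(-33)*(-30) = -3*330 = -990)
(l - 270)*((-2 + (4 + 4))*(-8)) = (-990 - 270)*((-2 + (4 + 4))*(-8)) = -1260*(-2 + 8)*(-8) = -7560*(-8) = -1260*(-48) = 60480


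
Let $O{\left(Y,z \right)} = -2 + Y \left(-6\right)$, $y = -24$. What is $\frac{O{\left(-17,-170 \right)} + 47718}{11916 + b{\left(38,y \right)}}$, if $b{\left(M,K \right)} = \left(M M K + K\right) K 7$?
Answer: $\frac{23909}{2919078} \approx 0.0081906$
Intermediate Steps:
$O{\left(Y,z \right)} = -2 - 6 Y$
$b{\left(M,K \right)} = 7 K \left(K + K M^{2}\right)$ ($b{\left(M,K \right)} = \left(M^{2} K + K\right) K 7 = \left(K M^{2} + K\right) K 7 = \left(K + K M^{2}\right) K 7 = K \left(K + K M^{2}\right) 7 = 7 K \left(K + K M^{2}\right)$)
$\frac{O{\left(-17,-170 \right)} + 47718}{11916 + b{\left(38,y \right)}} = \frac{\left(-2 - -102\right) + 47718}{11916 + 7 \left(-24\right)^{2} \left(1 + 38^{2}\right)} = \frac{\left(-2 + 102\right) + 47718}{11916 + 7 \cdot 576 \left(1 + 1444\right)} = \frac{100 + 47718}{11916 + 7 \cdot 576 \cdot 1445} = \frac{47818}{11916 + 5826240} = \frac{47818}{5838156} = 47818 \cdot \frac{1}{5838156} = \frac{23909}{2919078}$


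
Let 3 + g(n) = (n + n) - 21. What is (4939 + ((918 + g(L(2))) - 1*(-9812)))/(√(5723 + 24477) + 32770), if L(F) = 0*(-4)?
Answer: 1464819/3068122 - 447*√302/3068122 ≈ 0.47490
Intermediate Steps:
L(F) = 0
g(n) = -24 + 2*n (g(n) = -3 + ((n + n) - 21) = -3 + (2*n - 21) = -3 + (-21 + 2*n) = -24 + 2*n)
(4939 + ((918 + g(L(2))) - 1*(-9812)))/(√(5723 + 24477) + 32770) = (4939 + ((918 + (-24 + 2*0)) - 1*(-9812)))/(√(5723 + 24477) + 32770) = (4939 + ((918 + (-24 + 0)) + 9812))/(√30200 + 32770) = (4939 + ((918 - 24) + 9812))/(10*√302 + 32770) = (4939 + (894 + 9812))/(32770 + 10*√302) = (4939 + 10706)/(32770 + 10*√302) = 15645/(32770 + 10*√302)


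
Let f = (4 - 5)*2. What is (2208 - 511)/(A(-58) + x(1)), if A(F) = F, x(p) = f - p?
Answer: -1697/61 ≈ -27.820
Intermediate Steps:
f = -2 (f = -1*2 = -2)
x(p) = -2 - p
(2208 - 511)/(A(-58) + x(1)) = (2208 - 511)/(-58 + (-2 - 1*1)) = 1697/(-58 + (-2 - 1)) = 1697/(-58 - 3) = 1697/(-61) = 1697*(-1/61) = -1697/61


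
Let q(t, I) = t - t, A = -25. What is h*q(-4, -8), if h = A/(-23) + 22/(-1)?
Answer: 0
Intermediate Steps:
q(t, I) = 0
h = -481/23 (h = -25/(-23) + 22/(-1) = -25*(-1/23) + 22*(-1) = 25/23 - 22 = -481/23 ≈ -20.913)
h*q(-4, -8) = -481/23*0 = 0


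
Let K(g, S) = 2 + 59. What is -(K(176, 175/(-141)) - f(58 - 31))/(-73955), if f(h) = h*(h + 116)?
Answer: -760/14791 ≈ -0.051383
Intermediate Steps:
f(h) = h*(116 + h)
K(g, S) = 61
-(K(176, 175/(-141)) - f(58 - 31))/(-73955) = -(61 - (58 - 31)*(116 + (58 - 31)))/(-73955) = -(61 - 27*(116 + 27))*(-1)/73955 = -(61 - 27*143)*(-1)/73955 = -(61 - 1*3861)*(-1)/73955 = -(61 - 3861)*(-1)/73955 = -(-3800)*(-1)/73955 = -1*760/14791 = -760/14791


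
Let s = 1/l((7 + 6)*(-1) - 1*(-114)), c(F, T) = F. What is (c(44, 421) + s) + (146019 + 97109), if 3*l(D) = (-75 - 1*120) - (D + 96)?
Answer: 95323421/392 ≈ 2.4317e+5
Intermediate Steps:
l(D) = -97 - D/3 (l(D) = ((-75 - 1*120) - (D + 96))/3 = ((-75 - 120) - (96 + D))/3 = (-195 + (-96 - D))/3 = (-291 - D)/3 = -97 - D/3)
s = -3/392 (s = 1/(-97 - ((7 + 6)*(-1) - 1*(-114))/3) = 1/(-97 - (13*(-1) + 114)/3) = 1/(-97 - (-13 + 114)/3) = 1/(-97 - 1/3*101) = 1/(-97 - 101/3) = 1/(-392/3) = -3/392 ≈ -0.0076531)
(c(44, 421) + s) + (146019 + 97109) = (44 - 3/392) + (146019 + 97109) = 17245/392 + 243128 = 95323421/392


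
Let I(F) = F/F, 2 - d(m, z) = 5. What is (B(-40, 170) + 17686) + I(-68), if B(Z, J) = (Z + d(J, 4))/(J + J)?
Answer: 6013537/340 ≈ 17687.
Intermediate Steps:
d(m, z) = -3 (d(m, z) = 2 - 1*5 = 2 - 5 = -3)
I(F) = 1
B(Z, J) = (-3 + Z)/(2*J) (B(Z, J) = (Z - 3)/(J + J) = (-3 + Z)/((2*J)) = (-3 + Z)*(1/(2*J)) = (-3 + Z)/(2*J))
(B(-40, 170) + 17686) + I(-68) = ((½)*(-3 - 40)/170 + 17686) + 1 = ((½)*(1/170)*(-43) + 17686) + 1 = (-43/340 + 17686) + 1 = 6013197/340 + 1 = 6013537/340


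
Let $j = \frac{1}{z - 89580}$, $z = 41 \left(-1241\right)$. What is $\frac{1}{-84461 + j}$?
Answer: $- \frac{140461}{11863476522} \approx -1.184 \cdot 10^{-5}$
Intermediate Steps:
$z = -50881$
$j = - \frac{1}{140461}$ ($j = \frac{1}{-50881 - 89580} = \frac{1}{-140461} = - \frac{1}{140461} \approx -7.1194 \cdot 10^{-6}$)
$\frac{1}{-84461 + j} = \frac{1}{-84461 - \frac{1}{140461}} = \frac{1}{- \frac{11863476522}{140461}} = - \frac{140461}{11863476522}$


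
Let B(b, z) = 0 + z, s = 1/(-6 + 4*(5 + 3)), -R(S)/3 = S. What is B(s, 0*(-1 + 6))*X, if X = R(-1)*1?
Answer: 0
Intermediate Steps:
R(S) = -3*S
s = 1/26 (s = 1/(-6 + 4*8) = 1/(-6 + 32) = 1/26 ≈ 0.038462)
B(b, z) = z
X = 3 (X = -3*(-1)*1 = 3*1 = 3)
B(s, 0*(-1 + 6))*X = (0*(-1 + 6))*3 = (0*5)*3 = 0*3 = 0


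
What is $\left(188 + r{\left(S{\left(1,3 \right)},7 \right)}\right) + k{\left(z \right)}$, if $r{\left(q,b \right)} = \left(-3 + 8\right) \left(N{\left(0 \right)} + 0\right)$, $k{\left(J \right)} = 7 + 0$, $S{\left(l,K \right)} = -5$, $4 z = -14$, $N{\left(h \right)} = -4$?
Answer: $175$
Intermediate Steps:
$z = - \frac{7}{2}$ ($z = \frac{1}{4} \left(-14\right) = - \frac{7}{2} \approx -3.5$)
$k{\left(J \right)} = 7$
$r{\left(q,b \right)} = -20$ ($r{\left(q,b \right)} = \left(-3 + 8\right) \left(-4 + 0\right) = 5 \left(-4\right) = -20$)
$\left(188 + r{\left(S{\left(1,3 \right)},7 \right)}\right) + k{\left(z \right)} = \left(188 - 20\right) + 7 = 168 + 7 = 175$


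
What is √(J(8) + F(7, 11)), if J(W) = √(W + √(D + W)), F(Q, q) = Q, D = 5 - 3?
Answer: √(7 + √(8 + √10)) ≈ 3.2157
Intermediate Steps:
D = 2
J(W) = √(W + √(2 + W))
√(J(8) + F(7, 11)) = √(√(8 + √(2 + 8)) + 7) = √(√(8 + √10) + 7) = √(7 + √(8 + √10))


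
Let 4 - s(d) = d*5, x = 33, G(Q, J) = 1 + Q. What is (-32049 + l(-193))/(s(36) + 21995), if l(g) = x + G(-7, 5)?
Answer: -10674/7273 ≈ -1.4676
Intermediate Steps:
s(d) = 4 - 5*d (s(d) = 4 - d*5 = 4 - 5*d)
l(g) = 27 (l(g) = 33 + (1 - 7) = 33 - 6 = 27)
(-32049 + l(-193))/(s(36) + 21995) = (-32049 + 27)/((4 - 5*36) + 21995) = -32022/((4 - 180) + 21995) = -32022/(-176 + 21995) = -32022/21819 = -32022*1/21819 = -10674/7273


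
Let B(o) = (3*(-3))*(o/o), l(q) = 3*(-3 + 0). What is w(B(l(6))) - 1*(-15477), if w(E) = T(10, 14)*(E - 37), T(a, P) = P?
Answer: 14833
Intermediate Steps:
l(q) = -9 (l(q) = 3*(-3) = -9)
B(o) = -9 (B(o) = -9*1 = -9)
w(E) = -518 + 14*E (w(E) = 14*(E - 37) = 14*(-37 + E) = -518 + 14*E)
w(B(l(6))) - 1*(-15477) = (-518 + 14*(-9)) - 1*(-15477) = (-518 - 126) + 15477 = -644 + 15477 = 14833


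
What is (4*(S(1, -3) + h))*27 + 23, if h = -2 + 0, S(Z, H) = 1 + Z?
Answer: 23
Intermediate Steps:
h = -2
(4*(S(1, -3) + h))*27 + 23 = (4*((1 + 1) - 2))*27 + 23 = (4*(2 - 2))*27 + 23 = (4*0)*27 + 23 = 0*27 + 23 = 0 + 23 = 23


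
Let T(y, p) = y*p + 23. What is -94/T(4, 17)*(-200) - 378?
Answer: -15598/91 ≈ -171.41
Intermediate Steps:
T(y, p) = 23 + p*y (T(y, p) = p*y + 23 = 23 + p*y)
-94/T(4, 17)*(-200) - 378 = -94/(23 + 17*4)*(-200) - 378 = -94/(23 + 68)*(-200) - 378 = -94/91*(-200) - 378 = 18800/91 - 378 = -15598/91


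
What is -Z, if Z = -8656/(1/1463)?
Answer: 12663728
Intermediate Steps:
Z = -12663728 (Z = -8656/1/1463 = -8656*1463 = -12663728)
-Z = -1*(-12663728) = 12663728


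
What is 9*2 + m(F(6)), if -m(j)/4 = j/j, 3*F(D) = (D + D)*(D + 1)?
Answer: 14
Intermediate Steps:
F(D) = 2*D*(1 + D)/3 (F(D) = ((D + D)*(D + 1))/3 = ((2*D)*(1 + D))/3 = (2*D*(1 + D))/3 = 2*D*(1 + D)/3)
m(j) = -4 (m(j) = -4*j/j = -4*1 = -4)
9*2 + m(F(6)) = 9*2 - 4 = 18 - 4 = 14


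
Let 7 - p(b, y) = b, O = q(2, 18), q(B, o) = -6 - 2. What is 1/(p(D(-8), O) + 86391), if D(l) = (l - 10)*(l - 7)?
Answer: 1/86128 ≈ 1.1611e-5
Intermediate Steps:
q(B, o) = -8
D(l) = (-10 + l)*(-7 + l)
O = -8
p(b, y) = 7 - b
1/(p(D(-8), O) + 86391) = 1/((7 - (70 + (-8)**2 - 17*(-8))) + 86391) = 1/((7 - (70 + 64 + 136)) + 86391) = 1/((7 - 1*270) + 86391) = 1/((7 - 270) + 86391) = 1/(-263 + 86391) = 1/86128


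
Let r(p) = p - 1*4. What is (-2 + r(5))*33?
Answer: -33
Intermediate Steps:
r(p) = -4 + p (r(p) = p - 4 = -4 + p)
(-2 + r(5))*33 = (-2 + (-4 + 5))*33 = (-2 + 1)*33 = -1*33 = -33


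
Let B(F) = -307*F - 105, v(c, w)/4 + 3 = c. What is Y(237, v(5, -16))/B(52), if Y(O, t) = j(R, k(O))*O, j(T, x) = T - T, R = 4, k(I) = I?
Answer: 0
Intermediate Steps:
v(c, w) = -12 + 4*c
B(F) = -105 - 307*F
j(T, x) = 0
Y(O, t) = 0 (Y(O, t) = 0*O = 0)
Y(237, v(5, -16))/B(52) = 0/(-105 - 307*52) = 0/(-105 - 15964) = 0/(-16069) = 0*(-1/16069) = 0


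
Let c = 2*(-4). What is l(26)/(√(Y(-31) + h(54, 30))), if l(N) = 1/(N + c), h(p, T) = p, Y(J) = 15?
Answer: √69/1242 ≈ 0.0066881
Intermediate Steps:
c = -8
l(N) = 1/(-8 + N) (l(N) = 1/(N - 8) = 1/(-8 + N))
l(26)/(√(Y(-31) + h(54, 30))) = 1/((-8 + 26)*(√(15 + 54))) = 1/(18*(√69)) = (√69/69)/18 = √69/1242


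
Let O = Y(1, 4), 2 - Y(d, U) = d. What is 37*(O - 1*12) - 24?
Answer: -431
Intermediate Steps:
Y(d, U) = 2 - d
O = 1 (O = 2 - 1*1 = 2 - 1 = 1)
37*(O - 1*12) - 24 = 37*(1 - 1*12) - 24 = 37*(1 - 12) - 24 = 37*(-11) - 24 = -407 - 24 = -431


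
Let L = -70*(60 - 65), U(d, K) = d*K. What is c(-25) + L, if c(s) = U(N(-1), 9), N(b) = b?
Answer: 341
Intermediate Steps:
U(d, K) = K*d
L = 350 (L = -70*(-5) = 350)
c(s) = -9 (c(s) = 9*(-1) = -9)
c(-25) + L = -9 + 350 = 341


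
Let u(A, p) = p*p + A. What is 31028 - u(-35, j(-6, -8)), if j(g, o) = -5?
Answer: 31038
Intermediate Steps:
u(A, p) = A + p**2 (u(A, p) = p**2 + A = A + p**2)
31028 - u(-35, j(-6, -8)) = 31028 - (-35 + (-5)**2) = 31028 - (-35 + 25) = 31028 - 1*(-10) = 31028 + 10 = 31038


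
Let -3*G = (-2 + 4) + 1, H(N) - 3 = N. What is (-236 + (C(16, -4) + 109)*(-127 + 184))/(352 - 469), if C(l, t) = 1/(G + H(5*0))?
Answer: -12011/234 ≈ -51.329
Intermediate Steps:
H(N) = 3 + N
G = -1 (G = -((-2 + 4) + 1)/3 = -(2 + 1)/3 = -⅓*3 = -1)
C(l, t) = ½ (C(l, t) = 1/(-1 + (3 + 5*0)) = 1/(-1 + (3 + 0)) = 1/(-1 + 3) = 1/2 = ½)
(-236 + (C(16, -4) + 109)*(-127 + 184))/(352 - 469) = (-236 + (½ + 109)*(-127 + 184))/(352 - 469) = (-236 + (219/2)*57)/(-117) = (-236 + 12483/2)*(-1/117) = (12011/2)*(-1/117) = -12011/234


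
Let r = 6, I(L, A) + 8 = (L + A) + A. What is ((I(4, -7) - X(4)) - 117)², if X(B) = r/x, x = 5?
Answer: 463761/25 ≈ 18550.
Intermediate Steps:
I(L, A) = -8 + L + 2*A (I(L, A) = -8 + ((L + A) + A) = -8 + ((A + L) + A) = -8 + (L + 2*A) = -8 + L + 2*A)
X(B) = 6/5
((I(4, -7) - X(4)) - 117)² = (((-8 + 4 + 2*(-7)) - 1*6/5) - 117)² = (((-8 + 4 - 14) - 6/5) - 117)² = ((-18 - 6/5) - 117)² = (-96/5 - 117)² = (-681/5)² = 463761/25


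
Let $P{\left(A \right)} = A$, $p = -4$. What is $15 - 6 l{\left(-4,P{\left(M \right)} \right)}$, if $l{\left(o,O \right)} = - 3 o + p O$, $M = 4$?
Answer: $39$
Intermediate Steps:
$l{\left(o,O \right)} = - 4 O - 3 o$ ($l{\left(o,O \right)} = - 3 o - 4 O = - 4 O - 3 o$)
$15 - 6 l{\left(-4,P{\left(M \right)} \right)} = 15 - 6 \left(\left(-4\right) 4 - -12\right) = 15 - 6 \left(-16 + 12\right) = 15 - -24 = 15 + 24 = 39$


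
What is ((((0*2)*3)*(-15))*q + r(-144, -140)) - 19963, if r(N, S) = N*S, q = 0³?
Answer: 197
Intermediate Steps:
q = 0
((((0*2)*3)*(-15))*q + r(-144, -140)) - 19963 = ((((0*2)*3)*(-15))*0 - 144*(-140)) - 19963 = (((0*3)*(-15))*0 + 20160) - 19963 = ((0*(-15))*0 + 20160) - 19963 = (0*0 + 20160) - 19963 = (0 + 20160) - 19963 = 20160 - 19963 = 197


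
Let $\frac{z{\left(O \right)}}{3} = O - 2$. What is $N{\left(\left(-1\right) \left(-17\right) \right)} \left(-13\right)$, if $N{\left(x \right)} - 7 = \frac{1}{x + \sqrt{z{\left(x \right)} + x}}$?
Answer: $- \frac{20878}{227} + \frac{13 \sqrt{62}}{227} \approx -91.523$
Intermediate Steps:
$z{\left(O \right)} = -6 + 3 O$ ($z{\left(O \right)} = 3 \left(O - 2\right) = 3 \left(-2 + O\right) = -6 + 3 O$)
$N{\left(x \right)} = 7 + \frac{1}{x + \sqrt{-6 + 4 x}}$ ($N{\left(x \right)} = 7 + \frac{1}{x + \sqrt{\left(-6 + 3 x\right) + x}} = 7 + \frac{1}{x + \sqrt{-6 + 4 x}}$)
$N{\left(\left(-1\right) \left(-17\right) \right)} \left(-13\right) = \frac{1 + 7 \left(\left(-1\right) \left(-17\right)\right) + 7 \sqrt{-6 + 4 \left(\left(-1\right) \left(-17\right)\right)}}{\left(-1\right) \left(-17\right) + \sqrt{2} \sqrt{-3 + 2 \left(\left(-1\right) \left(-17\right)\right)}} \left(-13\right) = \frac{1 + 7 \cdot 17 + 7 \sqrt{-6 + 4 \cdot 17}}{17 + \sqrt{2} \sqrt{-3 + 2 \cdot 17}} \left(-13\right) = \frac{1 + 119 + 7 \sqrt{-6 + 68}}{17 + \sqrt{2} \sqrt{-3 + 34}} \left(-13\right) = \frac{1 + 119 + 7 \sqrt{62}}{17 + \sqrt{2} \sqrt{31}} \left(-13\right) = \frac{120 + 7 \sqrt{62}}{17 + \sqrt{62}} \left(-13\right) = - \frac{13 \left(120 + 7 \sqrt{62}\right)}{17 + \sqrt{62}}$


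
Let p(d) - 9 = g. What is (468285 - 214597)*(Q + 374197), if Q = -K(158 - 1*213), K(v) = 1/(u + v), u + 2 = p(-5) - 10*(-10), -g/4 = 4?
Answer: 854363533402/9 ≈ 9.4929e+10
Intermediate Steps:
g = -16 (g = -4*4 = -16)
p(d) = -7 (p(d) = 9 - 16 = -7)
u = 91 (u = -2 + (-7 - 10*(-10)) = -2 + (-7 + 100) = -2 + 93 = 91)
K(v) = 1/(91 + v)
Q = -1/36 (Q = -1/(91 + (158 - 1*213)) = -1/(91 + (158 - 213)) = -1/(91 - 55) = -1/36 ≈ -0.027778)
(468285 - 214597)*(Q + 374197) = (468285 - 214597)*(-1/36 + 374197) = 253688*(13471091/36) = 854363533402/9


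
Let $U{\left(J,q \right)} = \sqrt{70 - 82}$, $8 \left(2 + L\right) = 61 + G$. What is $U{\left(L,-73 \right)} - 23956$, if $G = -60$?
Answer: $-23956 + 2 i \sqrt{3} \approx -23956.0 + 3.4641 i$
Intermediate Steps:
$L = - \frac{15}{8}$ ($L = -2 + \frac{61 - 60}{8} = -2 + \frac{1}{8} \cdot 1 = -2 + \frac{1}{8} = - \frac{15}{8} \approx -1.875$)
$U{\left(J,q \right)} = 2 i \sqrt{3}$ ($U{\left(J,q \right)} = \sqrt{-12} = 2 i \sqrt{3}$)
$U{\left(L,-73 \right)} - 23956 = 2 i \sqrt{3} - 23956 = -23956 + 2 i \sqrt{3}$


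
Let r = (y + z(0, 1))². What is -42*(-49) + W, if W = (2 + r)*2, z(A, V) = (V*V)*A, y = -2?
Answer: 2070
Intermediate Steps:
z(A, V) = A*V² (z(A, V) = V²*A = A*V²)
r = 4 (r = (-2 + 0*1²)² = (-2 + 0*1)² = (-2 + 0)² = (-2)² = 4)
W = 12 (W = (2 + 4)*2 = 6*2 = 12)
-42*(-49) + W = -42*(-49) + 12 = 2058 + 12 = 2070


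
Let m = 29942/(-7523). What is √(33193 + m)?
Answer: 3*√208705571159/7523 ≈ 182.18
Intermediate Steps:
m = -29942/7523 (m = 29942*(-1/7523) = -29942/7523 ≈ -3.9801)
√(33193 + m) = √(33193 - 29942/7523) = √(249680997/7523) = 3*√208705571159/7523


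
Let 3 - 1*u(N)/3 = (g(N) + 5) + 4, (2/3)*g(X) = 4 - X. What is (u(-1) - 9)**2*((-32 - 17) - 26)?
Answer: -735075/4 ≈ -1.8377e+5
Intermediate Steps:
g(X) = 6 - 3*X/2 (g(X) = 3*(4 - X)/2 = 6 - 3*X/2)
u(N) = -36 + 9*N/2 (u(N) = 9 - 3*(((6 - 3*N/2) + 5) + 4) = 9 - 3*((11 - 3*N/2) + 4) = 9 - 3*(15 - 3*N/2) = 9 + (-45 + 9*N/2) = -36 + 9*N/2)
(u(-1) - 9)**2*((-32 - 17) - 26) = ((-36 + (9/2)*(-1)) - 9)**2*((-32 - 17) - 26) = ((-36 - 9/2) - 9)**2*(-49 - 26) = (-81/2 - 9)**2*(-75) = (-99/2)**2*(-75) = (9801/4)*(-75) = -735075/4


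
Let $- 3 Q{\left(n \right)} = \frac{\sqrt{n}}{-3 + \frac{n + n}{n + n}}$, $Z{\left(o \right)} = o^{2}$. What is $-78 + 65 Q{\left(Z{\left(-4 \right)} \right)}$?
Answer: $- \frac{104}{3} \approx -34.667$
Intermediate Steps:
$Q{\left(n \right)} = \frac{\sqrt{n}}{6}$ ($Q{\left(n \right)} = - \frac{\frac{1}{-3 + \frac{n + n}{n + n}} \sqrt{n}}{3} = - \frac{\frac{1}{-3 + \frac{2 n}{2 n}} \sqrt{n}}{3} = - \frac{\frac{1}{-3 + 2 n \frac{1}{2 n}} \sqrt{n}}{3} = - \frac{\frac{1}{-3 + 1} \sqrt{n}}{3} = - \frac{\frac{1}{-2} \sqrt{n}}{3} = - \frac{\left(- \frac{1}{2}\right) \sqrt{n}}{3} = \frac{\sqrt{n}}{6}$)
$-78 + 65 Q{\left(Z{\left(-4 \right)} \right)} = -78 + 65 \frac{\sqrt{\left(-4\right)^{2}}}{6} = -78 + 65 \frac{\sqrt{16}}{6} = -78 + 65 \cdot \frac{1}{6} \cdot 4 = -78 + 65 \cdot \frac{2}{3} = -78 + \frac{130}{3} = - \frac{104}{3}$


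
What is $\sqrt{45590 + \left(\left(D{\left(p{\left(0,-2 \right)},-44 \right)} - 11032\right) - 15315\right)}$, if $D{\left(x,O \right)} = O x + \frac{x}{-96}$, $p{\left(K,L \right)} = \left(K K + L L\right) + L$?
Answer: $\frac{\sqrt{2758317}}{12} \approx 138.4$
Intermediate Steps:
$p{\left(K,L \right)} = L + K^{2} + L^{2}$ ($p{\left(K,L \right)} = \left(K^{2} + L^{2}\right) + L = L + K^{2} + L^{2}$)
$D{\left(x,O \right)} = - \frac{x}{96} + O x$ ($D{\left(x,O \right)} = O x + x \left(- \frac{1}{96}\right) = O x - \frac{x}{96} = - \frac{x}{96} + O x$)
$\sqrt{45590 + \left(\left(D{\left(p{\left(0,-2 \right)},-44 \right)} - 11032\right) - 15315\right)} = \sqrt{45590 - \left(26347 - \left(-2 + 0^{2} + \left(-2\right)^{2}\right) \left(- \frac{1}{96} - 44\right)\right)} = \sqrt{45590 - \left(26347 - \left(-2 + 0 + 4\right) \left(- \frac{4225}{96}\right)\right)} = \sqrt{45590 + \left(\left(2 \left(- \frac{4225}{96}\right) - 11032\right) - 15315\right)} = \sqrt{45590 - \frac{1268881}{48}} = \sqrt{\frac{919439}{48}} = \frac{\sqrt{2758317}}{12}$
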